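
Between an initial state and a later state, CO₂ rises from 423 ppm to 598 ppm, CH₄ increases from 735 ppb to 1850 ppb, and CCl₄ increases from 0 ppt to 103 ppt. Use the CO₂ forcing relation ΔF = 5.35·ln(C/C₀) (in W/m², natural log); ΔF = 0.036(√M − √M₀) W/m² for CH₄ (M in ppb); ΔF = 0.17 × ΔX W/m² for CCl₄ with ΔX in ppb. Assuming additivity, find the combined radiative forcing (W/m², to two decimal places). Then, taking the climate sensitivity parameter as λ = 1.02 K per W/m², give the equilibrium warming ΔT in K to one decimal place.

ΔF = 2.44 W/m²; ΔT = 2.5 K

CO₂: 5.35 × ln(598/423) = 5.35 × ln(1.41371) = 5.35 × 0.34622 = 1.8523 W/m².
CH₄: 0.036 × (√1850 − √735) = 0.036 × (43.0116 − 27.1109) = 0.036 × 15.9007 = 0.5724 W/m².
CCl₄: Δ = 103 − 0 = 103 ppt = 0.103 ppb; ΔF = 0.17 × 0.103 = 0.0175 W/m².
Total ΔF = 1.8523 + 0.5724 + 0.0175 = 2.4422 W/m².
ΔT = λ ΔF = 1.02 × 2.44 = 2.4888 K.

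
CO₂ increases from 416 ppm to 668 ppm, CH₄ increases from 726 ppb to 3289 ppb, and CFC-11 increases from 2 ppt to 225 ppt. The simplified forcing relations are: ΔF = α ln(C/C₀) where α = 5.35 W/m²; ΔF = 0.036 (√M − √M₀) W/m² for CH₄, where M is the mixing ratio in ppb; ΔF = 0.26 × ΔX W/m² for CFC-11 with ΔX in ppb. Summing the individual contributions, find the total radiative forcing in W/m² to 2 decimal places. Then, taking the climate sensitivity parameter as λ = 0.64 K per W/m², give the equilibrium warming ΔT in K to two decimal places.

CO₂: 5.35 × ln(668/416) = 5.35 × ln(1.60577) = 5.35 × 0.47360 = 2.5338 W/m².
CH₄: 0.036 × (√3289 − √726) = 0.036 × (57.3498 − 26.9444) = 0.036 × 30.4054 = 1.0946 W/m².
CFC-11: Δ = 225 − 2 = 223 ppt = 0.223 ppb; ΔF = 0.26 × 0.223 = 0.0580 W/m².
Total ΔF = 2.5338 + 1.0946 + 0.0580 = 3.6864 W/m².
ΔT = λ ΔF = 0.64 × 3.69 = 2.3616 K.

ΔF = 3.69 W/m²; ΔT = 2.36 K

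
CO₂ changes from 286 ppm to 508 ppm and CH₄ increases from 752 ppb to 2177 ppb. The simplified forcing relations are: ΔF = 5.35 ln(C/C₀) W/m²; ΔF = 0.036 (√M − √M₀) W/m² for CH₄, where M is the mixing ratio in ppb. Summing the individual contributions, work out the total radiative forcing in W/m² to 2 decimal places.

ΔF = 3.77 W/m²

CO₂: 5.35 × ln(508/286) = 5.35 × ln(1.77622) = 5.35 × 0.57449 = 3.0735 W/m².
CH₄: 0.036 × (√2177 − √752) = 0.036 × (46.6583 − 27.4226) = 0.036 × 19.2357 = 0.6925 W/m².
Total ΔF = 3.0735 + 0.6925 = 3.7660 W/m².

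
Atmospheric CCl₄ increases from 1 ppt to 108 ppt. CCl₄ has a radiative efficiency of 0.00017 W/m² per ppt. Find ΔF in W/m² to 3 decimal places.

CCl₄: ΔF = 0.00017 × (108 − 1) = 0.00017 × 107 = 0.0182 W/m².

ΔF = 0.018 W/m²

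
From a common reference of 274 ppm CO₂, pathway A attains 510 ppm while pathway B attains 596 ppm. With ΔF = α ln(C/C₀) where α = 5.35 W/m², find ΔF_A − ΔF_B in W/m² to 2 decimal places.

ΔF_A = 5.35 ln(510/274) = 5.35 × 0.62128 = 3.3238 W/m².
ΔF_B = 5.35 ln(596/274) = 5.35 × 0.77711 = 4.1575 W/m².
Difference: 3.3238 − 4.1575 = -0.8337 W/m².

ΔF_A − ΔF_B = -0.83 W/m²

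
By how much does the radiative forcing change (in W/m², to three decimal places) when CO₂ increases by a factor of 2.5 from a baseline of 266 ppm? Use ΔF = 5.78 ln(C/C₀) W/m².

Because the forcing depends only on the ratio C/C₀, the initial concentration does not enter.
ΔF = 5.78 × ln(2.5) = 5.78 × 0.91629 = 5.2962 W/m².

ΔF = 5.296 W/m²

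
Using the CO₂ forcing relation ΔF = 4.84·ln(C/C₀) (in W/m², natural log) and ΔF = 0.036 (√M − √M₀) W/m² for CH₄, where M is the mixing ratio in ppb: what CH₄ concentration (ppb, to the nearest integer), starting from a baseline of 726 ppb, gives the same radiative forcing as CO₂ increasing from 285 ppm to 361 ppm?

CO₂ forcing: 4.84 × ln(361/285) = 4.84 × 0.236389 = 1.14412 W/m².
Set 0.036(√M − √726) = 1.14412: √M = 1.14412/0.036 + √726 = 31.7811 + 26.9444 = 58.7255.
M = (58.7255)² = 3448.68 ppb.

M ≈ 3449 ppb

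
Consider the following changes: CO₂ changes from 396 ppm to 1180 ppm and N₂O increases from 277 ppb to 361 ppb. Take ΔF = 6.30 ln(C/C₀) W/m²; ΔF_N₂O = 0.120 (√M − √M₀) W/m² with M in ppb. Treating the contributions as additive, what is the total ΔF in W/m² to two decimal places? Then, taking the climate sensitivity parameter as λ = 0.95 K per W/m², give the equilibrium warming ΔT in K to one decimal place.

ΔF = 7.16 W/m²; ΔT = 6.8 K

CO₂: 6.30 × ln(1180/396) = 6.30 × ln(2.97980) = 6.30 × 1.09186 = 6.8787 W/m².
N₂O: 0.120 × (√361 − √277) = 0.120 × (19.0000 − 16.6433) = 0.120 × 2.3567 = 0.2828 W/m².
Total ΔF = 6.8787 + 0.2828 = 7.1615 W/m².
ΔT = λ ΔF = 0.95 × 7.16 = 6.8020 K.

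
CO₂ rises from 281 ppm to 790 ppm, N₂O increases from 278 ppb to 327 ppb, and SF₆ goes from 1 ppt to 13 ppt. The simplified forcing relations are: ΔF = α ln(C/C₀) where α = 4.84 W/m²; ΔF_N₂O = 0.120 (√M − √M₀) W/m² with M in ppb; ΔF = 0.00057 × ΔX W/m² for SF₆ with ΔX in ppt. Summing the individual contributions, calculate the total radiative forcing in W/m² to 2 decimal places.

CO₂: 4.84 × ln(790/281) = 4.84 × ln(2.81139) = 4.84 × 1.03368 = 5.0030 W/m².
N₂O: 0.120 × (√327 − √278) = 0.120 × (18.0831 − 16.6733) = 0.120 × 1.4098 = 0.1692 W/m².
SF₆: ΔF = 0.00057 × (13 − 1) = 0.00057 × 12 = 0.0068 W/m².
Total ΔF = 5.0030 + 0.1692 + 0.0068 = 5.1790 W/m².

ΔF = 5.18 W/m²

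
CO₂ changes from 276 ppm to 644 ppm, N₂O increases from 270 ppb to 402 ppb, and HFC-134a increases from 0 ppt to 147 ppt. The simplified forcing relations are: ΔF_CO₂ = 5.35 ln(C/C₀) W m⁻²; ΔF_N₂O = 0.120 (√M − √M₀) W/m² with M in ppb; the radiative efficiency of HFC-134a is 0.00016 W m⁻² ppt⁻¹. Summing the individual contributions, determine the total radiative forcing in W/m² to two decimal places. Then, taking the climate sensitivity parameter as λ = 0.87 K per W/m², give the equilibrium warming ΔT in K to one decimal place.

ΔF = 4.99 W/m²; ΔT = 4.3 K

CO₂: 5.35 × ln(644/276) = 5.35 × ln(2.33333) = 5.35 × 0.84730 = 4.5331 W/m².
N₂O: 0.120 × (√402 − √270) = 0.120 × (20.0499 − 16.4317) = 0.120 × 3.6182 = 0.4342 W/m².
HFC-134a: ΔF = 0.00016 × (147 − 0) = 0.00016 × 147 = 0.0235 W/m².
Total ΔF = 4.5331 + 0.4342 + 0.0235 = 4.9908 W/m².
ΔT = λ ΔF = 0.87 × 4.99 = 4.3413 K.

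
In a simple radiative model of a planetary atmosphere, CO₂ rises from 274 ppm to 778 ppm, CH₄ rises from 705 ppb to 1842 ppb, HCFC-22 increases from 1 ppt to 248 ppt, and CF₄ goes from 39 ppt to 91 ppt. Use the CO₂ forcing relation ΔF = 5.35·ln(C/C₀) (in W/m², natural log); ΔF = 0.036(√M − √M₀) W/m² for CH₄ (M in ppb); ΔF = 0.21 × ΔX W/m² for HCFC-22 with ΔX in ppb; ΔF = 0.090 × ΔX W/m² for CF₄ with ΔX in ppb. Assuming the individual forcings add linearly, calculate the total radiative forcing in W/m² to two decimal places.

CO₂: 5.35 × ln(778/274) = 5.35 × ln(2.83942) = 5.35 × 1.04360 = 5.5833 W/m².
CH₄: 0.036 × (√1842 − √705) = 0.036 × (42.9185 − 26.5518) = 0.036 × 16.3667 = 0.5892 W/m².
HCFC-22: Δ = 248 − 1 = 247 ppt = 0.247 ppb; ΔF = 0.21 × 0.247 = 0.0519 W/m².
CF₄: Δ = 91 − 39 = 52 ppt = 0.052 ppb; ΔF = 0.090 × 0.052 = 0.0047 W/m².
Total ΔF = 5.5833 + 0.5892 + 0.0519 + 0.0047 = 6.2291 W/m².

ΔF = 6.23 W/m²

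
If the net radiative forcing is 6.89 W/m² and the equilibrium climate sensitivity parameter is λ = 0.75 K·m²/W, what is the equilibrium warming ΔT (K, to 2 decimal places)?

ΔT = 5.17 K

ΔT = λ ΔF = 0.75 × 6.89 = 5.1675 K.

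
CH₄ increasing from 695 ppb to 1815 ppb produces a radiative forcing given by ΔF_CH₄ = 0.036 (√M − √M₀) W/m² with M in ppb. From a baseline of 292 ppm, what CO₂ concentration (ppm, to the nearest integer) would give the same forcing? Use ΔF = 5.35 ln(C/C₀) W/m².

C ≈ 326 ppm

CH₄ forcing: 0.036 × (√1815 − √695) = 0.036 × (42.6028 − 26.3629) = 0.036 × 16.2399 = 0.58464 W/m².
Set 5.35 ln(C/292) = 0.58464: ln(C/292) = 0.58464/5.35 = 0.10928, so C = 292 × e^0.10928 = 292 × 1.11547 = 325.72 ppm.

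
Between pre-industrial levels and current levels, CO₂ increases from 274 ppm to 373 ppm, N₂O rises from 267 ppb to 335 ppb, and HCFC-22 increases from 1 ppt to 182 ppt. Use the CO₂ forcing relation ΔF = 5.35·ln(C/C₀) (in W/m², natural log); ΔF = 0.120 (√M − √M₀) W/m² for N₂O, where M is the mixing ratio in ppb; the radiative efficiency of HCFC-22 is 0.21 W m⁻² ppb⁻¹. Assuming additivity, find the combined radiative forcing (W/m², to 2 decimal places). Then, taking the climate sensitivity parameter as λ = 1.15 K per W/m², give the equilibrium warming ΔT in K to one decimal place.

CO₂: 5.35 × ln(373/274) = 5.35 × ln(1.36131) = 5.35 × 0.30845 = 1.6502 W/m².
N₂O: 0.120 × (√335 − √267) = 0.120 × (18.3030 − 16.3401) = 0.120 × 1.9629 = 0.2355 W/m².
HCFC-22: Δ = 182 − 1 = 181 ppt = 0.181 ppb; ΔF = 0.21 × 0.181 = 0.0380 W/m².
Total ΔF = 1.6502 + 0.2355 + 0.0380 = 1.9237 W/m².
ΔT = λ ΔF = 1.15 × 1.92 = 2.2080 K.

ΔF = 1.92 W/m²; ΔT = 2.2 K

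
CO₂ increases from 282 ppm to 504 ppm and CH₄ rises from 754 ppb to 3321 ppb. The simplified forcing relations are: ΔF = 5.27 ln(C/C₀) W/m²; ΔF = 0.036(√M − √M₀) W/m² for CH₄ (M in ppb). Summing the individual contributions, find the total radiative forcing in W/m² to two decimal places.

CO₂: 5.27 × ln(504/282) = 5.27 × ln(1.78723) = 5.27 × 0.58067 = 3.0601 W/m².
CH₄: 0.036 × (√3321 − √754) = 0.036 × (57.6281 − 27.4591) = 0.036 × 30.1690 = 1.0861 W/m².
Total ΔF = 3.0601 + 1.0861 = 4.1462 W/m².

ΔF = 4.15 W/m²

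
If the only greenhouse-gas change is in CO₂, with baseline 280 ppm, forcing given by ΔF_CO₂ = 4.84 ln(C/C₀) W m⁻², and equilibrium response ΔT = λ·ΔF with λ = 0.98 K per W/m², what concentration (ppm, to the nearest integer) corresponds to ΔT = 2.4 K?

C ≈ 464 ppm

Required forcing: ΔF = ΔT/λ = 2.4/0.98 = 2.4490 W/m².
Then ln(C/280) = ΔF/4.84 = 2.4490/4.84 = 0.50599.
So C = 280 × e^0.50599 = 280 × 1.65863 = 464.42 ppm.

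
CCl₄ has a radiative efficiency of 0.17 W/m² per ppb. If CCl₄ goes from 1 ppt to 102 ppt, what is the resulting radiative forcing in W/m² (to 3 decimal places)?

CCl₄: Δ = 102 − 1 = 101 ppt = 0.101 ppb; ΔF = 0.17 × 0.101 = 0.0172 W/m².

ΔF = 0.017 W/m²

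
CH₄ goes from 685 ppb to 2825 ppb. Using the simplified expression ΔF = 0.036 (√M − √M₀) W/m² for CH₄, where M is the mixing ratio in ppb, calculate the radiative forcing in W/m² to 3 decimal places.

CH₄: 0.036 × (√2825 − √685) = 0.036 × (53.1507 − 26.1725) = 0.036 × 26.9782 = 0.9712 W/m².

ΔF = 0.971 W/m²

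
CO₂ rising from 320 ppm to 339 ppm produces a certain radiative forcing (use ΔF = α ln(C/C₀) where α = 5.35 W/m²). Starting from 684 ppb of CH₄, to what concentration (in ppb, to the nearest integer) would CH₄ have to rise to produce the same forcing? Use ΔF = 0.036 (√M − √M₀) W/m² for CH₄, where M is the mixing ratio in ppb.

CO₂ forcing: 5.35 × ln(339/320) = 5.35 × 0.057679 = 0.30858 W/m².
Set 0.036(√M − √684) = 0.30858: √M = 0.30858/0.036 + √684 = 8.5717 + 26.1534 = 34.7251.
M = (34.7251)² = 1205.83 ppb.

M ≈ 1206 ppb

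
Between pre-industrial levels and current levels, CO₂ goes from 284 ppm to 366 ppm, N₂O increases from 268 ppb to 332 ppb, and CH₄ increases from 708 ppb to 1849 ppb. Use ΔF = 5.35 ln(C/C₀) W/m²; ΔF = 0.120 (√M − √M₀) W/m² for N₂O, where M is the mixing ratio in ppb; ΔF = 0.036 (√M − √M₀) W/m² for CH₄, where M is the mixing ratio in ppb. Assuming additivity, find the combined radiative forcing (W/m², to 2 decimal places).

CO₂: 5.35 × ln(366/284) = 5.35 × ln(1.28873) = 5.35 × 0.25366 = 1.3571 W/m².
N₂O: 0.120 × (√332 − √268) = 0.120 × (18.2209 − 16.3707) = 0.120 × 1.8502 = 0.2220 W/m².
CH₄: 0.036 × (√1849 − √708) = 0.036 × (43.0000 − 26.6083) = 0.036 × 16.3917 = 0.5901 W/m².
Total ΔF = 1.3571 + 0.2220 + 0.5901 = 2.1692 W/m².

ΔF = 2.17 W/m²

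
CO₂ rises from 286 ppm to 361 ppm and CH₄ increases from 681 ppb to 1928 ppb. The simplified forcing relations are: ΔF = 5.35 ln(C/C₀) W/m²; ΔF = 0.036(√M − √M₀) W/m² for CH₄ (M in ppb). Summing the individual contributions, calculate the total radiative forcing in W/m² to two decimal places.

CO₂: 5.35 × ln(361/286) = 5.35 × ln(1.26224) = 5.35 × 0.23289 = 1.2460 W/m².
CH₄: 0.036 × (√1928 − √681) = 0.036 × (43.9090 − 26.0960) = 0.036 × 17.8130 = 0.6413 W/m².
Total ΔF = 1.2460 + 0.6413 = 1.8873 W/m².

ΔF = 1.89 W/m²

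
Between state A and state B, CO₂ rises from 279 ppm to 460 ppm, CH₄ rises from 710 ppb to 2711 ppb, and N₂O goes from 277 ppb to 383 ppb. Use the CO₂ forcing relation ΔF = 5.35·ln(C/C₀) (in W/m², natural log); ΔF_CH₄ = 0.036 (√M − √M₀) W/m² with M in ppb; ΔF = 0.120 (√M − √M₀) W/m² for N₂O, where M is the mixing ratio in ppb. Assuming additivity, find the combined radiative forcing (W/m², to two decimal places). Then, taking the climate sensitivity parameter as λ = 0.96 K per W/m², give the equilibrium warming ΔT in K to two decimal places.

CO₂: 5.35 × ln(460/279) = 5.35 × ln(1.64875) = 5.35 × 0.50002 = 2.6751 W/m².
CH₄: 0.036 × (√2711 − √710) = 0.036 × (52.0673 − 26.6458) = 0.036 × 25.4215 = 0.9152 W/m².
N₂O: 0.120 × (√383 − √277) = 0.120 × (19.5704 − 16.6433) = 0.120 × 2.9271 = 0.3513 W/m².
Total ΔF = 2.6751 + 0.9152 + 0.3513 = 3.9416 W/m².
ΔT = λ ΔF = 0.96 × 3.94 = 3.7824 K.

ΔF = 3.94 W/m²; ΔT = 3.78 K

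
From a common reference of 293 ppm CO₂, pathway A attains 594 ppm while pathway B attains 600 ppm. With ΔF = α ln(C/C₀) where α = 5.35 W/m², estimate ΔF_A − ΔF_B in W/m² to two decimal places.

ΔF_A = 5.35 ln(594/293) = 5.35 × 0.70671 = 3.7809 W/m².
ΔF_B = 5.35 ln(600/293) = 5.35 × 0.71676 = 3.8347 W/m².
Difference: 3.7809 − 3.8347 = -0.0538 W/m².
(Equivalently, ΔF_A − ΔF_B = 5.35 ln(594/600) = 5.35 × -0.01005 = -0.0538 W/m².)

ΔF_A − ΔF_B = -0.05 W/m²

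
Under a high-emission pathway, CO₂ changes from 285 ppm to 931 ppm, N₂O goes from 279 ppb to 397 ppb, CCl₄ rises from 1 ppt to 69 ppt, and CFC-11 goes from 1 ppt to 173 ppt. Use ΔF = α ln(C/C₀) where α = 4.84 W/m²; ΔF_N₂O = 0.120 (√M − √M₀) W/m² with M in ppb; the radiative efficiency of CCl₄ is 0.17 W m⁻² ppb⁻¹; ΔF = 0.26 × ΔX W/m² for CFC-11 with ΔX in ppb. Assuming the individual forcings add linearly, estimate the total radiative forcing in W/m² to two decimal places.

CO₂: 4.84 × ln(931/285) = 4.84 × ln(3.26667) = 4.84 × 1.18377 = 5.7294 W/m².
N₂O: 0.120 × (√397 − √279) = 0.120 × (19.9249 − 16.7033) = 0.120 × 3.2216 = 0.3866 W/m².
CCl₄: Δ = 69 − 1 = 68 ppt = 0.068 ppb; ΔF = 0.17 × 0.068 = 0.0116 W/m².
CFC-11: Δ = 173 − 1 = 172 ppt = 0.172 ppb; ΔF = 0.26 × 0.172 = 0.0447 W/m².
Total ΔF = 5.7294 + 0.3866 + 0.0116 + 0.0447 = 6.1723 W/m².

ΔF = 6.17 W/m²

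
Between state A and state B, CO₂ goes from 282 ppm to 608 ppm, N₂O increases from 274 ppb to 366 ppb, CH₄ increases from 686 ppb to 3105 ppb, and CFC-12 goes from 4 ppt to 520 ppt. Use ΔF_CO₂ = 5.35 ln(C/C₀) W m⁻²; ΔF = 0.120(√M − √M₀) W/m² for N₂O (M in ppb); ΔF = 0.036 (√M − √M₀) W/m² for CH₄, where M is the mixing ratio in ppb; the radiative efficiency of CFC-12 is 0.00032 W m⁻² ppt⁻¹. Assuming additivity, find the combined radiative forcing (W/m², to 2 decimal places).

CO₂: 5.35 × ln(608/282) = 5.35 × ln(2.15603) = 5.35 × 0.76827 = 4.1102 W/m².
N₂O: 0.120 × (√366 − √274) = 0.120 × (19.1311 − 16.5529) = 0.120 × 2.5782 = 0.3094 W/m².
CH₄: 0.036 × (√3105 − √686) = 0.036 × (55.7225 − 26.1916) = 0.036 × 29.5309 = 1.0631 W/m².
CFC-12: ΔF = 0.00032 × (520 − 4) = 0.00032 × 516 = 0.1651 W/m².
Total ΔF = 4.1102 + 0.3094 + 1.0631 + 0.1651 = 5.6478 W/m².

ΔF = 5.65 W/m²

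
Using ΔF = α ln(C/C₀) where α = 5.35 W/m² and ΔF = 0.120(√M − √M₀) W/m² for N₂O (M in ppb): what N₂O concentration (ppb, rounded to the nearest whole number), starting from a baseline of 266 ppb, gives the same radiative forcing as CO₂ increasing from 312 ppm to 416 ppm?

CO₂ forcing: 5.35 × ln(416/312) = 5.35 × 0.287682 = 1.53910 W/m².
Set 0.120(√M − √266) = 1.53910: √M = 1.53910/0.120 + √266 = 12.8258 + 16.3095 = 29.1353.
M = (29.1353)² = 848.87 ppb.

M ≈ 849 ppb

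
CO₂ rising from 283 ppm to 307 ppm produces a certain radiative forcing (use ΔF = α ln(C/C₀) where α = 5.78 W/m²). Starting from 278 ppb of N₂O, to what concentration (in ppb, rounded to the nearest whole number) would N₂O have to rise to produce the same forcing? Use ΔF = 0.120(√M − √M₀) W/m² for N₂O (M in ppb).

M ≈ 424 ppb

CO₂ forcing: 5.78 × ln(307/283) = 5.78 × 0.081401 = 0.47050 W/m².
Set 0.120(√M − √278) = 0.47050: √M = 0.47050/0.120 + √278 = 3.9208 + 16.6733 = 20.5941.
M = (20.5941)² = 424.12 ppb.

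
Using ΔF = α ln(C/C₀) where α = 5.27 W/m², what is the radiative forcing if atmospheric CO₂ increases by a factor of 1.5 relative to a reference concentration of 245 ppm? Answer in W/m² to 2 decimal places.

ΔF = 5.27 × ln(1.5) = 5.27 × 0.40547 = 2.1368 W/m².

ΔF = 2.14 W/m²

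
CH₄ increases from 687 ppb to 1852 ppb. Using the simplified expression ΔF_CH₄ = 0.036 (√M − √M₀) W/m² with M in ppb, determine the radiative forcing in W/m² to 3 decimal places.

CH₄: 0.036 × (√1852 − √687) = 0.036 × (43.0349 − 26.2107) = 0.036 × 16.8242 = 0.6057 W/m².

ΔF = 0.606 W/m²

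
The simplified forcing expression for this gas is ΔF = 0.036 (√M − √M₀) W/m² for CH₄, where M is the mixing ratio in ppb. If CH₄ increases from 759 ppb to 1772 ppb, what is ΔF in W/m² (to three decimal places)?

ΔF = 0.524 W/m²

CH₄: 0.036 × (√1772 − √759) = 0.036 × (42.0951 − 27.5500) = 0.036 × 14.5451 = 0.5236 W/m².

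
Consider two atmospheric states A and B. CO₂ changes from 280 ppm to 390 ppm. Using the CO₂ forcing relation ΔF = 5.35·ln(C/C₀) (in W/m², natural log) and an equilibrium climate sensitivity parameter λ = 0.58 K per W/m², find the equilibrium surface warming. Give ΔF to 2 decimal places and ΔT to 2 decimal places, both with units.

ΔF = 1.77 W/m²; ΔT = 1.03 K

CO₂: 5.35 × ln(390/280) = 5.35 × ln(1.39286) = 5.35 × 0.33136 = 1.7728 W/m².
ΔT = λ ΔF = 0.58 × 1.77 = 1.0266 K.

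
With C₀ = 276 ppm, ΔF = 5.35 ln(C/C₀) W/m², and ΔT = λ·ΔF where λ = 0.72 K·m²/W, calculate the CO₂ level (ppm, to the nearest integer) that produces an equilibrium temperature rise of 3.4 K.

C ≈ 667 ppm

Required forcing: ΔF = ΔT/λ = 3.4/0.72 = 4.7222 W/m².
Then ln(C/276) = ΔF/5.35 = 4.7222/5.35 = 0.88265.
So C = 276 × e^0.88265 = 276 × 2.41730 = 667.17 ppm.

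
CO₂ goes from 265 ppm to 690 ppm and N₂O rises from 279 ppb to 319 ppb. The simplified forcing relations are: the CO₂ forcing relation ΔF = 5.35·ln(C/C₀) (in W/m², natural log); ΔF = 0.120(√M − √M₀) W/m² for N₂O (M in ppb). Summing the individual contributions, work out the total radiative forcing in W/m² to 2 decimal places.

CO₂: 5.35 × ln(690/265) = 5.35 × ln(2.60377) = 5.35 × 0.95696 = 5.1197 W/m².
N₂O: 0.120 × (√319 − √279) = 0.120 × (17.8606 − 16.7033) = 0.120 × 1.1573 = 0.1389 W/m².
Total ΔF = 5.1197 + 0.1389 = 5.2586 W/m².

ΔF = 5.26 W/m²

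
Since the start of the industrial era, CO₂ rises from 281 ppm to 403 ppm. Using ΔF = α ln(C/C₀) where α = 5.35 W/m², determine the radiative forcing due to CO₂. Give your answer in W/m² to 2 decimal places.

ΔF = 1.93 W/m²

CO₂: 5.35 × ln(403/281) = 5.35 × ln(1.43416) = 5.35 × 0.36058 = 1.9291 W/m².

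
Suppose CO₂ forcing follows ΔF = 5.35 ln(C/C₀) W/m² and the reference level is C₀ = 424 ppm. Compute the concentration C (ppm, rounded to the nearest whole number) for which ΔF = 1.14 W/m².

Set 5.35 ln(C/424) = 1.14, so ln(C/424) = 1.14/5.35 = 0.21308.
Then C/424 = e^0.21308 = 1.23748, giving C = 424 × 1.23748 = 524.69 ppm.

C ≈ 525 ppm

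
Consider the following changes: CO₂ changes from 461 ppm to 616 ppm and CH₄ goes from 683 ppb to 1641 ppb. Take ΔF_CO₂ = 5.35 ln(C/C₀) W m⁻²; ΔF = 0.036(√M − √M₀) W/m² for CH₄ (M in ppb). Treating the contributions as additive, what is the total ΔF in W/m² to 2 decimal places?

CO₂: 5.35 × ln(616/461) = 5.35 × ln(1.33623) = 5.35 × 0.28985 = 1.5507 W/m².
CH₄: 0.036 × (√1641 − √683) = 0.036 × (40.5093 − 26.1343) = 0.036 × 14.3750 = 0.5175 W/m².
Total ΔF = 1.5507 + 0.5175 = 2.0682 W/m².

ΔF = 2.07 W/m²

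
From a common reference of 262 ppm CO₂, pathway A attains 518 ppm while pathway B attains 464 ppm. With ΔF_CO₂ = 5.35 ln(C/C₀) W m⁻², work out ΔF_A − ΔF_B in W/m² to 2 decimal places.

ΔF_A − ΔF_B = 0.59 W/m²

ΔF_A = 5.35 ln(518/262) = 5.35 × 0.68163 = 3.6467 W/m².
ΔF_B = 5.35 ln(464/262) = 5.35 × 0.57154 = 3.0577 W/m².
Difference: 3.6467 − 3.0577 = 0.5890 W/m².
(Equivalently, ΔF_A − ΔF_B = 5.35 ln(518/464) = 5.35 × 0.11009 = 0.5890 W/m².)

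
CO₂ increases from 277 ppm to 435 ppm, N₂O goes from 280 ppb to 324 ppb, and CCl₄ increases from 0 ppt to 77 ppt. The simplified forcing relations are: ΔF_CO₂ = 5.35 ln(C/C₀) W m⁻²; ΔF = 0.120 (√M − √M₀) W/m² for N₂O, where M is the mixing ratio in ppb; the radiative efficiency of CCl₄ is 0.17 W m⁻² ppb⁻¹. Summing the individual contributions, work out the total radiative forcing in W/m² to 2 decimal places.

ΔF = 2.58 W/m²

CO₂: 5.35 × ln(435/277) = 5.35 × ln(1.57040) = 5.35 × 0.45133 = 2.4146 W/m².
N₂O: 0.120 × (√324 − √280) = 0.120 × (18.0000 − 16.7332) = 0.120 × 1.2668 = 0.1520 W/m².
CCl₄: Δ = 77 − 0 = 77 ppt = 0.077 ppb; ΔF = 0.17 × 0.077 = 0.0131 W/m².
Total ΔF = 2.4146 + 0.1520 + 0.0131 = 2.5797 W/m².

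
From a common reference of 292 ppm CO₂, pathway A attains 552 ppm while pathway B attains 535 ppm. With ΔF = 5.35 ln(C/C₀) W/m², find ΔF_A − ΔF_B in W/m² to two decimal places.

ΔF_A − ΔF_B = 0.17 W/m²

ΔF_A = 5.35 ln(552/292) = 5.35 × 0.63679 = 3.4068 W/m².
ΔF_B = 5.35 ln(535/292) = 5.35 × 0.60551 = 3.2395 W/m².
Difference: 3.4068 − 3.2395 = 0.1673 W/m².
(Equivalently, ΔF_A − ΔF_B = 5.35 ln(552/535) = 5.35 × 0.03128 = 0.1673 W/m².)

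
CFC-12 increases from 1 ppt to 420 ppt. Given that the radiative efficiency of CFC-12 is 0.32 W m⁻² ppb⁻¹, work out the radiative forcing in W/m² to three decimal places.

CFC-12: Δ = 420 − 1 = 419 ppt = 0.419 ppb; ΔF = 0.32 × 0.419 = 0.1341 W/m².

ΔF = 0.134 W/m²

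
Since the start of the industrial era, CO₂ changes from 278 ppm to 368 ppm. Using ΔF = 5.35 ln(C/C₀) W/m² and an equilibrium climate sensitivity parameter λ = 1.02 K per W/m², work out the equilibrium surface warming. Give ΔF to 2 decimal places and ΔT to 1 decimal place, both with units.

CO₂: 5.35 × ln(368/278) = 5.35 × ln(1.32374) = 5.35 × 0.28046 = 1.5005 W/m².
ΔT = λ ΔF = 1.02 × 1.50 = 1.5300 K.

ΔF = 1.50 W/m²; ΔT = 1.5 K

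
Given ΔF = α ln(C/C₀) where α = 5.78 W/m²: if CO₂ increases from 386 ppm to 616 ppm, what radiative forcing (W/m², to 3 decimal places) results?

ΔF = 2.702 W/m²

CO₂: 5.78 × ln(616/386) = 5.78 × ln(1.59585) = 5.78 × 0.46741 = 2.7016 W/m².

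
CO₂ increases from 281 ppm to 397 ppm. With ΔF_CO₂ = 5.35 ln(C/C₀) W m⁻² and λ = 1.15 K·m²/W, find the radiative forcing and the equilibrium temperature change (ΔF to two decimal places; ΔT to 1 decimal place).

CO₂: 5.35 × ln(397/281) = 5.35 × ln(1.41281) = 5.35 × 0.34558 = 1.8489 W/m².
ΔT = λ ΔF = 1.15 × 1.85 = 2.1275 K.

ΔF = 1.85 W/m²; ΔT = 2.1 K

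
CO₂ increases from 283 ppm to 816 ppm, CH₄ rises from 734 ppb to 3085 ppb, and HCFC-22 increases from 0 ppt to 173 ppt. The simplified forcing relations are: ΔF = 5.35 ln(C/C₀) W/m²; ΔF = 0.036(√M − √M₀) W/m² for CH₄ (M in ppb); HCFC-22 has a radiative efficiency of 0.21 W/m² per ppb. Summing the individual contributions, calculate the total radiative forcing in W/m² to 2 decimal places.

CO₂: 5.35 × ln(816/283) = 5.35 × ln(2.88339) = 5.35 × 1.05897 = 5.6655 W/m².
CH₄: 0.036 × (√3085 − √734) = 0.036 × (55.5428 − 27.0924) = 0.036 × 28.4504 = 1.0242 W/m².
HCFC-22: Δ = 173 − 0 = 173 ppt = 0.173 ppb; ΔF = 0.21 × 0.173 = 0.0363 W/m².
Total ΔF = 5.6655 + 1.0242 + 0.0363 = 6.7260 W/m².

ΔF = 6.73 W/m²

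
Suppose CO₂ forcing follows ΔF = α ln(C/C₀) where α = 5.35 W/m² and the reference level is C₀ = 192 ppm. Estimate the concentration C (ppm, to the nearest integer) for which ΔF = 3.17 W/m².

C ≈ 347 ppm

Set 5.35 ln(C/192) = 3.17, so ln(C/192) = 3.17/5.35 = 0.59252.
Then C/192 = e^0.59252 = 1.80854, giving C = 192 × 1.80854 = 347.24 ppm.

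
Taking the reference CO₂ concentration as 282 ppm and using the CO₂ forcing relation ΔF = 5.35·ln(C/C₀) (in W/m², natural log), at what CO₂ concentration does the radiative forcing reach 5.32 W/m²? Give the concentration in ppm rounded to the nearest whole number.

Set 5.35 ln(C/282) = 5.32, so ln(C/282) = 5.32/5.35 = 0.99439.
Then C/282 = e^0.99439 = 2.70307, giving C = 282 × 2.70307 = 762.27 ppm.

C ≈ 762 ppm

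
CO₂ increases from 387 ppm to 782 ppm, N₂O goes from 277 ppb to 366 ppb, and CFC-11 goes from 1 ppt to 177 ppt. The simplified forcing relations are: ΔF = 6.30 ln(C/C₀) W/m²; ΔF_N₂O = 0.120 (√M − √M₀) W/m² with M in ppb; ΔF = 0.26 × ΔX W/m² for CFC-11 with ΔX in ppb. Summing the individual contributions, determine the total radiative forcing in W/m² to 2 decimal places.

ΔF = 4.78 W/m²

CO₂: 6.30 × ln(782/387) = 6.30 × ln(2.02067) = 6.30 × 0.70343 = 4.4316 W/m².
N₂O: 0.120 × (√366 − √277) = 0.120 × (19.1311 − 16.6433) = 0.120 × 2.4878 = 0.2985 W/m².
CFC-11: Δ = 177 − 1 = 176 ppt = 0.176 ppb; ΔF = 0.26 × 0.176 = 0.0458 W/m².
Total ΔF = 4.4316 + 0.2985 + 0.0458 = 4.7759 W/m².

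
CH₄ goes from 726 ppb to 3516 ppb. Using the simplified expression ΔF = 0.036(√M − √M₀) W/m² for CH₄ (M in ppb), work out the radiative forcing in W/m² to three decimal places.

ΔF = 1.165 W/m²

CH₄: 0.036 × (√3516 − √726) = 0.036 × (59.2959 − 26.9444) = 0.036 × 32.3515 = 1.1647 W/m².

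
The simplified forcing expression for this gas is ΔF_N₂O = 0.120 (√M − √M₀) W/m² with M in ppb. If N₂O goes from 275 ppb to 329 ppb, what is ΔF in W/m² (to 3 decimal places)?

N₂O: 0.120 × (√329 − √275) = 0.120 × (18.1384 − 16.5831) = 0.120 × 1.5553 = 0.1866 W/m².

ΔF = 0.187 W/m²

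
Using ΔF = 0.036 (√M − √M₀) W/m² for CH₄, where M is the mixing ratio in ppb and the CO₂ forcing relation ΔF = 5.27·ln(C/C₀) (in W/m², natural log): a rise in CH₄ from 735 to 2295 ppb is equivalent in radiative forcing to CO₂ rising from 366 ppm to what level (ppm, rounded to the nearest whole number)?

C ≈ 422 ppm

CH₄ forcing: 0.036 × (√2295 − √735) = 0.036 × (47.9062 − 27.1109) = 0.036 × 20.7953 = 0.74863 W/m².
Set 5.27 ln(C/366) = 0.74863: ln(C/366) = 0.74863/5.27 = 0.14206, so C = 366 × e^0.14206 = 366 × 1.15265 = 421.87 ppm.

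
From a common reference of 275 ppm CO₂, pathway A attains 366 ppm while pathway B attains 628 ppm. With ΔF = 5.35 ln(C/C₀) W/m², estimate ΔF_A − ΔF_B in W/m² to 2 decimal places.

ΔF_A − ΔF_B = -2.89 W/m²

ΔF_A = 5.35 ln(366/275) = 5.35 × 0.28586 = 1.5294 W/m².
ΔF_B = 5.35 ln(628/275) = 5.35 × 0.82577 = 4.4179 W/m².
Difference: 1.5294 − 4.4179 = -2.8885 W/m².
(Equivalently, ΔF_A − ΔF_B = 5.35 ln(366/628) = 5.35 × -0.53991 = -2.8885 W/m².)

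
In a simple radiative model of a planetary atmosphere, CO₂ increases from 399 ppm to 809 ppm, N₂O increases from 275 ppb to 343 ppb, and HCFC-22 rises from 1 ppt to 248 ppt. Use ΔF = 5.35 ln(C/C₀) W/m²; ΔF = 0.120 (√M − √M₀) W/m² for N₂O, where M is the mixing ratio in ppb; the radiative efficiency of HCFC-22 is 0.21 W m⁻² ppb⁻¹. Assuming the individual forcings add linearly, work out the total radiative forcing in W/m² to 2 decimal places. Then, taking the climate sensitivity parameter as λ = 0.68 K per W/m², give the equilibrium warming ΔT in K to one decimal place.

ΔF = 4.07 W/m²; ΔT = 2.8 K

CO₂: 5.35 × ln(809/399) = 5.35 × ln(2.02757) = 5.35 × 0.70684 = 3.7816 W/m².
N₂O: 0.120 × (√343 − √275) = 0.120 × (18.5203 − 16.5831) = 0.120 × 1.9372 = 0.2325 W/m².
HCFC-22: Δ = 248 − 1 = 247 ppt = 0.247 ppb; ΔF = 0.21 × 0.247 = 0.0519 W/m².
Total ΔF = 3.7816 + 0.2325 + 0.0519 = 4.0660 W/m².
ΔT = λ ΔF = 0.68 × 4.07 = 2.7676 K.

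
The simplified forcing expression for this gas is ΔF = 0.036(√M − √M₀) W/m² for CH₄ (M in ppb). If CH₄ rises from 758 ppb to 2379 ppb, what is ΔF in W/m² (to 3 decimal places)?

CH₄: 0.036 × (√2379 − √758) = 0.036 × (48.7750 − 27.5318) = 0.036 × 21.2432 = 0.7648 W/m².

ΔF = 0.765 W/m²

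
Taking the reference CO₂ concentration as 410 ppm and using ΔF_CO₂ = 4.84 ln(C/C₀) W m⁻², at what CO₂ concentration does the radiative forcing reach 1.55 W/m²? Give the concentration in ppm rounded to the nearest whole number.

Set 4.84 ln(C/410) = 1.55, so ln(C/410) = 1.55/4.84 = 0.32025.
Then C/410 = e^0.32025 = 1.37747, giving C = 410 × 1.37747 = 564.76 ppm.

C ≈ 565 ppm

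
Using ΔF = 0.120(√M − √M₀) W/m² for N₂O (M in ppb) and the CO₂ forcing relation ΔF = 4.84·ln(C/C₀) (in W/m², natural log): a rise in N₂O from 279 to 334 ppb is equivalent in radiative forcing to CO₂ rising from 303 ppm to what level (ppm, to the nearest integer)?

C ≈ 315 ppm

N₂O forcing: 0.120 × (√334 − √279) = 0.120 × (18.2757 − 16.7033) = 0.120 × 1.5724 = 0.18869 W/m².
Set 4.84 ln(C/303) = 0.18869: ln(C/303) = 0.18869/4.84 = 0.03899, so C = 303 × e^0.03899 = 303 × 1.03976 = 315.05 ppm.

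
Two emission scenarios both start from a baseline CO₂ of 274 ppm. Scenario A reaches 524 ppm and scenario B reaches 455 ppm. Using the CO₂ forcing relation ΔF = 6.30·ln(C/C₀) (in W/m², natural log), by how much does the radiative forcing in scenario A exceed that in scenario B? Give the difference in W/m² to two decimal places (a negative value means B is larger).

ΔF_A − ΔF_B = 0.89 W/m²

ΔF_A = 6.30 ln(524/274) = 6.30 × 0.64836 = 4.0847 W/m².
ΔF_B = 6.30 ln(455/274) = 6.30 × 0.50717 = 3.1952 W/m².
Difference: 4.0847 − 3.1952 = 0.8895 W/m².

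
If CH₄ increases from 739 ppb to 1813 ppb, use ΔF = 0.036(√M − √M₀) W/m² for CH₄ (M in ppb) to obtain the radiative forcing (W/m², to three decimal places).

ΔF = 0.554 W/m²

CH₄: 0.036 × (√1813 − √739) = 0.036 × (42.5793 − 27.1846) = 0.036 × 15.3947 = 0.5542 W/m².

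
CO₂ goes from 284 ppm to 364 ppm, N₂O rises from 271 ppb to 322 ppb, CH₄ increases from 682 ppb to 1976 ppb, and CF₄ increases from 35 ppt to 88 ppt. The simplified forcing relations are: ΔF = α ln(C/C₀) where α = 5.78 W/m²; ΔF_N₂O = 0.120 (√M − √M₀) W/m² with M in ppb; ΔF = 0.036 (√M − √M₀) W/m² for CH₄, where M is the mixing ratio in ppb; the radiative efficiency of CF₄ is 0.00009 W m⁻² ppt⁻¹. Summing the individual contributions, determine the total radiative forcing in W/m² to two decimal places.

CO₂: 5.78 × ln(364/284) = 5.78 × ln(1.28169) = 5.78 × 0.24818 = 1.4345 W/m².
N₂O: 0.120 × (√322 − √271) = 0.120 × (17.9444 − 16.4621) = 0.120 × 1.4823 = 0.1779 W/m².
CH₄: 0.036 × (√1976 − √682) = 0.036 × (44.4522 − 26.1151) = 0.036 × 18.3371 = 0.6601 W/m².
CF₄: ΔF = 0.00009 × (88 − 35) = 0.00009 × 53 = 0.0048 W/m².
Total ΔF = 1.4345 + 0.1779 + 0.6601 + 0.0048 = 2.2773 W/m².

ΔF = 2.28 W/m²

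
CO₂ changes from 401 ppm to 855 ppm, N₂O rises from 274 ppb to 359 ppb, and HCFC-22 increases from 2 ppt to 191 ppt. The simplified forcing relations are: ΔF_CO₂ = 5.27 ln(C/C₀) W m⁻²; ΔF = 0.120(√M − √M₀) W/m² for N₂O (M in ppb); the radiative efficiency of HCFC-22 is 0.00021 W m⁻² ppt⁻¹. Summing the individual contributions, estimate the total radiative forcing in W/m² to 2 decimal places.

ΔF = 4.32 W/m²

CO₂: 5.27 × ln(855/401) = 5.27 × ln(2.13217) = 5.27 × 0.75714 = 3.9901 W/m².
N₂O: 0.120 × (√359 − √274) = 0.120 × (18.9473 − 16.5529) = 0.120 × 2.3944 = 0.2873 W/m².
HCFC-22: ΔF = 0.00021 × (191 − 2) = 0.00021 × 189 = 0.0397 W/m².
Total ΔF = 3.9901 + 0.2873 + 0.0397 = 4.3171 W/m².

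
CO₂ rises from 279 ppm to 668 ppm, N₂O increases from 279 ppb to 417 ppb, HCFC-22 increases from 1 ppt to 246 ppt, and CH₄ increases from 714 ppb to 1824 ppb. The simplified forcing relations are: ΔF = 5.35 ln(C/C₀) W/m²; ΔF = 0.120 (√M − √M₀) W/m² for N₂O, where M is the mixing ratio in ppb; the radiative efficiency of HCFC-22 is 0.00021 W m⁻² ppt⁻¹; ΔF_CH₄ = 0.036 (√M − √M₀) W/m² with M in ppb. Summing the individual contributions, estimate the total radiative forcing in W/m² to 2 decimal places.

ΔF = 5.74 W/m²

CO₂: 5.35 × ln(668/279) = 5.35 × ln(2.39427) = 5.35 × 0.87308 = 4.6710 W/m².
N₂O: 0.120 × (√417 − √279) = 0.120 × (20.4206 − 16.7033) = 0.120 × 3.7173 = 0.4461 W/m².
HCFC-22: ΔF = 0.00021 × (246 − 1) = 0.00021 × 245 = 0.0515 W/m².
CH₄: 0.036 × (√1824 − √714) = 0.036 × (42.7083 − 26.7208) = 0.036 × 15.9875 = 0.5756 W/m².
Total ΔF = 4.6710 + 0.4461 + 0.0515 + 0.5756 = 5.7442 W/m².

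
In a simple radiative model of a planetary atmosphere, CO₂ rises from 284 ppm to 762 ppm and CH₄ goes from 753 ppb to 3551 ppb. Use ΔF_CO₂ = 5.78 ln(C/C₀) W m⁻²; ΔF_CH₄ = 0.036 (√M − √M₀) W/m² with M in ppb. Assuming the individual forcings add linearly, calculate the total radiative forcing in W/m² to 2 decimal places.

CO₂: 5.78 × ln(762/284) = 5.78 × ln(2.68310) = 5.78 × 0.98697 = 5.7047 W/m².
CH₄: 0.036 × (√3551 − √753) = 0.036 × (59.5903 − 27.4408) = 0.036 × 32.1495 = 1.1574 W/m².
Total ΔF = 5.7047 + 1.1574 = 6.8621 W/m².

ΔF = 6.86 W/m²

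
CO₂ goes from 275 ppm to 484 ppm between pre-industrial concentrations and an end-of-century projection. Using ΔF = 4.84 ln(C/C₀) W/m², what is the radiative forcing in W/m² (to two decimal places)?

ΔF = 2.74 W/m²

CO₂ absorption bands are partially saturated, so forcing scales with the logarithm of the concentration ratio.
CO₂: 4.84 × ln(484/275) = 4.84 × ln(1.76000) = 4.84 × 0.56531 = 2.7361 W/m².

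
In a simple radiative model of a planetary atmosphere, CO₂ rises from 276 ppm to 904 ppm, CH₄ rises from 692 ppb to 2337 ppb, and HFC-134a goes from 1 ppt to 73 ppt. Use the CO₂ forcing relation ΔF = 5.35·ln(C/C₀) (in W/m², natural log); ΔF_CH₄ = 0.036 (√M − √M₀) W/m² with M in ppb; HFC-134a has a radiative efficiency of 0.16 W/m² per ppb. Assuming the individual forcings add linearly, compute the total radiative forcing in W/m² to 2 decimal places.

CO₂: 5.35 × ln(904/276) = 5.35 × ln(3.27536) = 5.35 × 1.18643 = 6.3474 W/m².
CH₄: 0.036 × (√2337 − √692) = 0.036 × (48.3425 − 26.3059) = 0.036 × 22.0366 = 0.7933 W/m².
HFC-134a: Δ = 73 − 1 = 72 ppt = 0.072 ppb; ΔF = 0.16 × 0.072 = 0.0115 W/m².
Total ΔF = 6.3474 + 0.7933 + 0.0115 = 7.1522 W/m².

ΔF = 7.15 W/m²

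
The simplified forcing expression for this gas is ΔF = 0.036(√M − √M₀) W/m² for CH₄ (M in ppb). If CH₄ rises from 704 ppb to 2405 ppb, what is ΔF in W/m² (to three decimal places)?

ΔF = 0.810 W/m²

CH₄: 0.036 × (√2405 − √704) = 0.036 × (49.0408 − 26.5330) = 0.036 × 22.5078 = 0.8103 W/m².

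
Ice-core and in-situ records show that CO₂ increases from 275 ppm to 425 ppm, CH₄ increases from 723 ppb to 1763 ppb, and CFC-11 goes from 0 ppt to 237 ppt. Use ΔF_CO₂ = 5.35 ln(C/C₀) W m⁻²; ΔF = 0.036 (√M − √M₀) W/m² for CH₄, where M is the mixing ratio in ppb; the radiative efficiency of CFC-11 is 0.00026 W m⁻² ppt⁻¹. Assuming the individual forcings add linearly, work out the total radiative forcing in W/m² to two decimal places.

CO₂: 5.35 × ln(425/275) = 5.35 × ln(1.54545) = 5.35 × 0.43532 = 2.3290 W/m².
CH₄: 0.036 × (√1763 − √723) = 0.036 × (41.9881 − 26.8887) = 0.036 × 15.0994 = 0.5436 W/m².
CFC-11: ΔF = 0.00026 × (237 − 0) = 0.00026 × 237 = 0.0616 W/m².
Total ΔF = 2.3290 + 0.5436 + 0.0616 = 2.9342 W/m².

ΔF = 2.93 W/m²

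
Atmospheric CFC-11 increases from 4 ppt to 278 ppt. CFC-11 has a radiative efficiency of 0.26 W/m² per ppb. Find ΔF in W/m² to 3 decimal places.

CFC-11: Δ = 278 − 4 = 274 ppt = 0.274 ppb; ΔF = 0.26 × 0.274 = 0.0712 W/m².

ΔF = 0.071 W/m²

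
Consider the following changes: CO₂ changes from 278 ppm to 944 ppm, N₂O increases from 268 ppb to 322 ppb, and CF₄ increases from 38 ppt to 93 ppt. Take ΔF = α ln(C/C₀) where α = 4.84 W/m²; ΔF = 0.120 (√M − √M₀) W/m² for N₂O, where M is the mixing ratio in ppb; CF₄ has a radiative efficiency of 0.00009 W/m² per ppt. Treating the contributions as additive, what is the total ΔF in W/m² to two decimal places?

ΔF = 6.11 W/m²

CO₂: 4.84 × ln(944/278) = 4.84 × ln(3.39568) = 4.84 × 1.22250 = 5.9169 W/m².
N₂O: 0.120 × (√322 − √268) = 0.120 × (17.9444 − 16.3707) = 0.120 × 1.5737 = 0.1888 W/m².
CF₄: ΔF = 0.00009 × (93 − 38) = 0.00009 × 55 = 0.0050 W/m².
Total ΔF = 5.9169 + 0.1888 + 0.0050 = 6.1107 W/m².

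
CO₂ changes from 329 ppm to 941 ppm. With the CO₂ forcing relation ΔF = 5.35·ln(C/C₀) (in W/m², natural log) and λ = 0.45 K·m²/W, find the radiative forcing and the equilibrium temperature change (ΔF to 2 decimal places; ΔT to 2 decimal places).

CO₂: 5.35 × ln(941/329) = 5.35 × ln(2.86018) = 5.35 × 1.05088 = 5.6222 W/m².
ΔT = λ ΔF = 0.45 × 5.62 = 2.5290 K.

ΔF = 5.62 W/m²; ΔT = 2.53 K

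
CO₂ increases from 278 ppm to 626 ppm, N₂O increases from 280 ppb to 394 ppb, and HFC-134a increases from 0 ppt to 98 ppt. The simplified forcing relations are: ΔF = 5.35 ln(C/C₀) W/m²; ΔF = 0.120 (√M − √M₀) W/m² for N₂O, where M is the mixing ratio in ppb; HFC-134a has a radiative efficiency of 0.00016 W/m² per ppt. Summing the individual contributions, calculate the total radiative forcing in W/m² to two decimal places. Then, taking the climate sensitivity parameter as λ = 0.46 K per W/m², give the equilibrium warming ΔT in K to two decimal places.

ΔF = 4.73 W/m²; ΔT = 2.18 K

CO₂: 5.35 × ln(626/278) = 5.35 × ln(2.25180) = 5.35 × 0.81173 = 4.3428 W/m².
N₂O: 0.120 × (√394 − √280) = 0.120 × (19.8494 − 16.7332) = 0.120 × 3.1162 = 0.3739 W/m².
HFC-134a: ΔF = 0.00016 × (98 − 0) = 0.00016 × 98 = 0.0157 W/m².
Total ΔF = 4.3428 + 0.3739 + 0.0157 = 4.7324 W/m².
ΔT = λ ΔF = 0.46 × 4.73 = 2.1758 K.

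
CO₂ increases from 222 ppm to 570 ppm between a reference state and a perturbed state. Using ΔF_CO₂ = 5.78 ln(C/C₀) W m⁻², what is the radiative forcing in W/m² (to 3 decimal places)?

CO₂ absorption bands are partially saturated, so forcing scales with the logarithm of the concentration ratio.
CO₂: 5.78 × ln(570/222) = 5.78 × ln(2.56757) = 5.78 × 0.94296 = 5.4503 W/m².

ΔF = 5.450 W/m²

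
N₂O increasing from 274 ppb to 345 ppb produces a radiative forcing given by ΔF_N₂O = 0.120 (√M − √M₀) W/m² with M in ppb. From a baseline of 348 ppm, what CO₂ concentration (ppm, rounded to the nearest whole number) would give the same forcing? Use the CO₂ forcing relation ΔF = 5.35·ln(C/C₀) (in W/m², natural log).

C ≈ 364 ppm

N₂O forcing: 0.120 × (√345 − √274) = 0.120 × (18.5742 − 16.5529) = 0.120 × 2.0213 = 0.24256 W/m².
Set 5.35 ln(C/348) = 0.24256: ln(C/348) = 0.24256/5.35 = 0.04534, so C = 348 × e^0.04534 = 348 × 1.04638 = 364.14 ppm.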